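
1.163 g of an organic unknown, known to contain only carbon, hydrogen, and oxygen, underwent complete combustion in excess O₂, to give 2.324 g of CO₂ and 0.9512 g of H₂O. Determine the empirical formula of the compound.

C2H4O

mol C = 2.324 g CO₂ ÷ 44.009 g/mol = 0.052807 mol
mol H = 2 × 0.9512 g H₂O ÷ 18.015 g/mol = 0.10560 mol
mass O = 1.163 − (0.63427 + 0.10645) = 0.42228 g → mol O = 0.42228 ÷ 15.999 = 0.026394 mol
Divide by the smallest (0.026394 mol): C 2.001, H 4.001, O 1.000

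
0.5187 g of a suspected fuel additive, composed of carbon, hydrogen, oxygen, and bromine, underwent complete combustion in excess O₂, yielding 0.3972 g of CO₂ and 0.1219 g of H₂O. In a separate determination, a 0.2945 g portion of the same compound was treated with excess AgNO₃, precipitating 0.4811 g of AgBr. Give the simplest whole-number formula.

mol C = 0.3972 g CO₂ ÷ 44.009 g/mol = 0.0090254 mol
mol H = 2 × 0.1219 g H₂O ÷ 18.015 g/mol = 0.013533 mol
From the AgBr data: mol Br per gram of compound = (0.4811 ÷ 187.772) ÷ 0.2945 = 0.0087000 mol/g, so in the 0.5187 g combustion sample mol Br = 0.0045127 mol
mass O = 0.5187 − (0.10840 + 0.013641 + 0.36058) = 0.036072 g → mol O = 0.036072 ÷ 15.999 = 0.0022547 mol
Divide by the smallest (0.0022547 mol): C 4.003, H 6.002, Br 2.001, O 1.000

C4H6Br2O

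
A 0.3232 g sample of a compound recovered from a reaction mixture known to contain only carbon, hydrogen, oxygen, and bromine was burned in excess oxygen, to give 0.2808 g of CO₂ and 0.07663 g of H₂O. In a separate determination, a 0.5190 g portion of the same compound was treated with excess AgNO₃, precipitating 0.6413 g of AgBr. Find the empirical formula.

mol C = 0.2808 g CO₂ ÷ 44.009 g/mol = 0.0063805 mol
mol H = 2 × 0.07663 g H₂O ÷ 18.015 g/mol = 0.0085074 mol
From the AgBr data: mol Br per gram of compound = (0.6413 ÷ 187.772) ÷ 0.5190 = 0.0065806 mol/g, so in the 0.3232 g combustion sample mol Br = 0.0021268 mol
mass O = 0.3232 − (0.076636 + 0.0085754 + 0.16994) = 0.068045 g → mol O = 0.068045 ÷ 15.999 = 0.0042531 mol
Divide by the smallest (0.0021268 mol): C 3.000, H 4.000, Br 1.000, O 2.000

C3H4BrO2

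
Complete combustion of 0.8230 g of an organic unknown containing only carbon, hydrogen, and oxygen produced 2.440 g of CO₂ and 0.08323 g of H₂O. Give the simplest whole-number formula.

mol C = 2.440 g CO₂ ÷ 44.009 g/mol = 0.055443 mol
mol H = 2 × 0.08323 g H₂O ÷ 18.015 g/mol = 0.0092401 mol
mass O = 0.8230 − (0.66593 + 0.0093140) = 0.14776 g → mol O = 0.14776 ÷ 15.999 = 0.0092354 mol
Divide by the smallest (0.0092354 mol): C 6.003, H 1.001, O 1.000

C6HO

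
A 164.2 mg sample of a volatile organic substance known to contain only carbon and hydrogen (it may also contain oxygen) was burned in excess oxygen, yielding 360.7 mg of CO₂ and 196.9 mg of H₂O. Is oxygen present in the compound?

mol C = 0.3607 g CO₂ ÷ 44.009 g/mol = 0.0081961 mol
mol H = 2 × 0.1969 g H₂O ÷ 18.015 g/mol = 0.021860 mol
C and H account for only 0.12048 g of the 0.1642 g sample; the remaining 0.043723 g must be oxygen.

yes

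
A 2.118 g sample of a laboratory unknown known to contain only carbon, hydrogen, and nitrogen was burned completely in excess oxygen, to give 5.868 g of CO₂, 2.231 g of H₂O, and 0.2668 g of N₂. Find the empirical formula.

mol C = 5.868 g CO₂ ÷ 44.009 g/mol = 0.13334 mol
mol H = 2 × 2.231 g H₂O ÷ 18.015 g/mol = 0.24768 mol
mol N = 2 × 0.2668 g N₂ ÷ 28.014 g/mol = 0.019048 mol
Divide by the smallest (0.019048 mol): C 7.000, H 13.003, N 1.000

C7H13N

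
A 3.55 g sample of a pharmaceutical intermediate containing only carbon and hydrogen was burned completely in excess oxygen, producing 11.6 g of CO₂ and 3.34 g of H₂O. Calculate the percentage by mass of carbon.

89.2%

mol C = 11.6 g CO₂ ÷ 44.009 g/mol = 0.2636 mol
mol H = 2 × 3.34 g H₂O ÷ 18.015 g/mol = 0.3708 mol
mass % C = 3.166 g ÷ 3.55 g × 100%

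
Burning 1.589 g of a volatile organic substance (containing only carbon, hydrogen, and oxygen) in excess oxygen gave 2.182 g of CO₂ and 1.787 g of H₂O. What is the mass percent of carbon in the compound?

37.48%

mol C = 2.182 g CO₂ ÷ 44.009 g/mol = 0.049581 mol
mol H = 2 × 1.787 g H₂O ÷ 18.015 g/mol = 0.19839 mol
mass O = 1.589 − (0.59551 + 0.19998) = 0.79351 g → mol O = 0.79351 ÷ 15.999 = 0.049597 mol
mass % C = 0.59551 g ÷ 1.589 g × 100%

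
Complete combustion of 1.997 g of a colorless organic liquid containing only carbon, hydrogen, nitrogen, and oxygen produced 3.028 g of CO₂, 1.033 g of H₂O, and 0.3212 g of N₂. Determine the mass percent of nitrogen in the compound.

mol C = 3.028 g CO₂ ÷ 44.009 g/mol = 0.068804 mol
mol H = 2 × 1.033 g H₂O ÷ 18.015 g/mol = 0.11468 mol
mol N = 2 × 0.3212 g N₂ ÷ 28.014 g/mol = 0.022931 mol
mass O = 1.997 − (0.82641 + 0.11560 + 0.32120) = 0.73379 g → mol O = 0.73379 ÷ 15.999 = 0.045865 mol
mass % N = 0.32120 g ÷ 1.997 g × 100%

16.08%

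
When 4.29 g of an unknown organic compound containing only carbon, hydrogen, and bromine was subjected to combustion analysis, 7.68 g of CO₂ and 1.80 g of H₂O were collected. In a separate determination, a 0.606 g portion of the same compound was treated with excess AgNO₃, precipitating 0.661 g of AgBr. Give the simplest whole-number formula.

mol C = 7.68 g CO₂ ÷ 44.009 g/mol = 0.1745 mol
mol H = 2 × 1.80 g H₂O ÷ 18.015 g/mol = 0.1998 mol
From the AgBr data: mol Br per gram of compound = (0.661 ÷ 187.772) ÷ 0.606 = 0.005809 mol/g, so in the 4.29 g combustion sample mol Br = 0.02492 mol
Divide by the smallest (0.02492 mol): C 7.003, H 8.019, Br 1.000

C7H8Br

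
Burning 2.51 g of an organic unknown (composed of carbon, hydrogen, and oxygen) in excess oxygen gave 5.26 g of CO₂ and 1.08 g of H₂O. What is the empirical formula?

mol C = 5.26 g CO₂ ÷ 44.009 g/mol = 0.1195 mol
mol H = 2 × 1.08 g H₂O ÷ 18.015 g/mol = 0.1199 mol
mass O = 2.51 − (1.436 + 0.1209) = 0.9536 g → mol O = 0.9536 ÷ 15.999 = 0.05960 mol
Divide by the smallest (0.05960 mol): C 2.005, H 2.012, O 1.000

C2H2O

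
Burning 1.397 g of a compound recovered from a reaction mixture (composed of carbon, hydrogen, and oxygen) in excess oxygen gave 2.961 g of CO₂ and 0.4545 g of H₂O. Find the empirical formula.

C4H3O2

mol C = 2.961 g CO₂ ÷ 44.009 g/mol = 0.067282 mol
mol H = 2 × 0.4545 g H₂O ÷ 18.015 g/mol = 0.050458 mol
mass O = 1.397 − (0.80812 + 0.050862) = 0.53802 g → mol O = 0.53802 ÷ 15.999 = 0.033628 mol
Divide by the smallest (0.033628 mol): C 2.001, H 1.500, O 1.000
Multiplying each by 2 gives whole numbers: C 4.00, H 3.00, O 2.00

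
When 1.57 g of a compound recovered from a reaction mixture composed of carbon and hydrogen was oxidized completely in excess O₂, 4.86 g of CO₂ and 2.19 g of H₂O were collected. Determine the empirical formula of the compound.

mol C = 4.86 g CO₂ ÷ 44.009 g/mol = 0.1104 mol
mol H = 2 × 2.19 g H₂O ÷ 18.015 g/mol = 0.2431 mol
Divide by the smallest (0.1104 mol): C 1.000, H 2.202
Multiplying each by 5 gives whole numbers: C 5.00, H 11.01

C5H11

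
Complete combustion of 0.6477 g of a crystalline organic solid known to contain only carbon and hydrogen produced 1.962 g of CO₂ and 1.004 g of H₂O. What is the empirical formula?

C2H5

mol C = 1.962 g CO₂ ÷ 44.009 g/mol = 0.044582 mol
mol H = 2 × 1.004 g H₂O ÷ 18.015 g/mol = 0.11146 mol
Divide by the smallest (0.044582 mol): C 1.000, H 2.500
Multiplying each by 2 gives whole numbers: C 2.00, H 5.00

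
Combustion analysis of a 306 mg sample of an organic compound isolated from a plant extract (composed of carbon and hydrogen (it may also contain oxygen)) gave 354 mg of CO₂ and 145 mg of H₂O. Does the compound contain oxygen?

yes

mol C = 0.354 g CO₂ ÷ 44.009 g/mol = 0.008044 mol
mol H = 2 × 0.145 g H₂O ÷ 18.015 g/mol = 0.01610 mol
C and H account for only 0.1128 g of the 0.306 g sample; the remaining 0.1932 g must be oxygen.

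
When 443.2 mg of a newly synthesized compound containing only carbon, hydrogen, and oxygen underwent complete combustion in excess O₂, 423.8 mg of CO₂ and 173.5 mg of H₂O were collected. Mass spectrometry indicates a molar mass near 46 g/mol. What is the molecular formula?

CH2O2

mol C = 0.4238 g CO₂ ÷ 44.009 g/mol = 0.0096298 mol
mol H = 2 × 0.1735 g H₂O ÷ 18.015 g/mol = 0.019262 mol
mass O = 0.4432 − (0.11566 + 0.019416) = 0.30812 g → mol O = 0.30812 ÷ 15.999 = 0.019259 mol
Divide by the smallest (0.0096298 mol): C 1.000, H 2.000, O 2.000
Empirical formula: CH2O2
Empirical-formula mass = 46.02 g/mol; 46 ÷ 46.02 ≈ 1, so the molecular formula is CH2O2.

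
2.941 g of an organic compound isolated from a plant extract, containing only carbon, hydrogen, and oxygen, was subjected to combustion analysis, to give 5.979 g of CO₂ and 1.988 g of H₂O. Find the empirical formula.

C8H13O4

mol C = 5.979 g CO₂ ÷ 44.009 g/mol = 0.13586 mol
mol H = 2 × 1.988 g H₂O ÷ 18.015 g/mol = 0.22070 mol
mass O = 2.941 − (1.6318 + 0.22247) = 1.0867 g → mol O = 1.0867 ÷ 15.999 = 0.067925 mol
Divide by the smallest (0.067925 mol): C 2.000, H 3.249, O 1.000
Multiplying each by 4 gives whole numbers: C 8.00, H 13.00, O 4.00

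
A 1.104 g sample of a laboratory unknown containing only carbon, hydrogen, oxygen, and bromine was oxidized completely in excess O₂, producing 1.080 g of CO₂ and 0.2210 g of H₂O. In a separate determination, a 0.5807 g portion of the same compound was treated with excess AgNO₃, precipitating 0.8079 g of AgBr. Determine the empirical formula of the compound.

mol C = 1.080 g CO₂ ÷ 44.009 g/mol = 0.024540 mol
mol H = 2 × 0.2210 g H₂O ÷ 18.015 g/mol = 0.024535 mol
From the AgBr data: mol Br per gram of compound = (0.8079 ÷ 187.772) ÷ 0.5807 = 0.0074093 mol/g, so in the 1.104 g combustion sample mol Br = 0.0081798 mol
mass O = 1.104 − (0.29476 + 0.024731 + 0.65360) = 0.13091 g → mol O = 0.13091 ÷ 15.999 = 0.0081826 mol
Divide by the smallest (0.0081798 mol): C 3.000, H 2.999, Br 1.000, O 1.000

C3H3BrO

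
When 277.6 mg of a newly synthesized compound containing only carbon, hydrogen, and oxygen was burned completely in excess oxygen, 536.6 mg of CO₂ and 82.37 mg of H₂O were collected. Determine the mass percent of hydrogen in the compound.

3.32%

mol C = 0.5366 g CO₂ ÷ 44.009 g/mol = 0.012193 mol
mol H = 2 × 0.08237 g H₂O ÷ 18.015 g/mol = 0.0091446 mol
mass O = 0.2776 − (0.14645 + 0.0092178) = 0.12193 g → mol O = 0.12193 ÷ 15.999 = 0.0076213 mol
mass % H = 0.0092178 g ÷ 0.2776 g × 100%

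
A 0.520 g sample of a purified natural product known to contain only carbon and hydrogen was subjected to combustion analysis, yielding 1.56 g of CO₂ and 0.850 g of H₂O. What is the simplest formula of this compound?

mol C = 1.56 g CO₂ ÷ 44.009 g/mol = 0.03545 mol
mol H = 2 × 0.850 g H₂O ÷ 18.015 g/mol = 0.09437 mol
Divide by the smallest (0.03545 mol): C 1.000, H 2.662
Multiplying each by 3 gives whole numbers: C 3.00, H 7.99

C3H8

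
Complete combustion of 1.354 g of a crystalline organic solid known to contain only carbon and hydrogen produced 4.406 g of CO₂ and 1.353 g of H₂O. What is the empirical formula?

C2H3

mol C = 4.406 g CO₂ ÷ 44.009 g/mol = 0.10012 mol
mol H = 2 × 1.353 g H₂O ÷ 18.015 g/mol = 0.15021 mol
Divide by the smallest (0.10012 mol): C 1.000, H 1.500
Multiplying each by 2 gives whole numbers: C 2.00, H 3.00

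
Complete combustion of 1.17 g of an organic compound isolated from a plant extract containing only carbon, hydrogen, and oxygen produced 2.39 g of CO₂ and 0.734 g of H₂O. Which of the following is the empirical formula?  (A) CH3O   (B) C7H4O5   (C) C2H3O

mol C = 2.39 g CO₂ ÷ 44.009 g/mol = 0.05431 mol
mol H = 2 × 0.734 g H₂O ÷ 18.015 g/mol = 0.08149 mol
mass O = 1.17 − (0.6523 + 0.08214) = 0.4356 g → mol O = 0.4356 ÷ 15.999 = 0.02723 mol
Divide by the smallest (0.02723 mol): C 1.995, H 2.993, O 1.000

(C) C2H3O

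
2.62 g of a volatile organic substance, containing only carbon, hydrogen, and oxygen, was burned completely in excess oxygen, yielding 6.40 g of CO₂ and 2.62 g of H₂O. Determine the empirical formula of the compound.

C4H8O

mol C = 6.40 g CO₂ ÷ 44.009 g/mol = 0.1454 mol
mol H = 2 × 2.62 g H₂O ÷ 18.015 g/mol = 0.2909 mol
mass O = 2.62 − (1.747 + 0.2932) = 0.5801 g → mol O = 0.5801 ÷ 15.999 = 0.03626 mol
Divide by the smallest (0.03626 mol): C 4.011, H 8.022, O 1.000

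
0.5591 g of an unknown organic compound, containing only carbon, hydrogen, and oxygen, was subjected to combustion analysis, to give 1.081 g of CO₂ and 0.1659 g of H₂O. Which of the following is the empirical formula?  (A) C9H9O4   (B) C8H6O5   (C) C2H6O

mol C = 1.081 g CO₂ ÷ 44.009 g/mol = 0.024563 mol
mol H = 2 × 0.1659 g H₂O ÷ 18.015 g/mol = 0.018418 mol
mass O = 0.5591 − (0.29503 + 0.018565) = 0.24551 g → mol O = 0.24551 ÷ 15.999 = 0.015345 mol
Divide by the smallest (0.015345 mol): C 1.601, H 1.200, O 1.000
Multiplying each by 5 gives whole numbers: C 8.00, H 6.00, O 5.00

(B) C8H6O5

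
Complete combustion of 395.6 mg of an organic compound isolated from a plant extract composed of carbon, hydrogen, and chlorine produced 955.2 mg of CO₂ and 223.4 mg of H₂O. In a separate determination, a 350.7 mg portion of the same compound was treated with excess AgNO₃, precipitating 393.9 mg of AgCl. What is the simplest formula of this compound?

C7H8Cl

mol C = 0.9552 g CO₂ ÷ 44.009 g/mol = 0.021705 mol
mol H = 2 × 0.2234 g H₂O ÷ 18.015 g/mol = 0.024802 mol
From the AgCl data: mol Cl per gram of compound = (0.3939 ÷ 143.318) ÷ 0.3507 = 0.0078370 mol/g, so in the 0.3956 g combustion sample mol Cl = 0.0031003 mol
Divide by the smallest (0.0031003 mol): C 7.001, H 8.000, Cl 1.000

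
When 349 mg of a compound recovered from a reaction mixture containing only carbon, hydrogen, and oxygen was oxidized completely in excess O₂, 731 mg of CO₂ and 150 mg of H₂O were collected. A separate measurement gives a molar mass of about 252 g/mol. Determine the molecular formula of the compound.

mol C = 0.731 g CO₂ ÷ 44.009 g/mol = 0.01661 mol
mol H = 2 × 0.150 g H₂O ÷ 18.015 g/mol = 0.01665 mol
mass O = 0.349 − (0.1995 + 0.01679) = 0.1327 g → mol O = 0.1327 ÷ 15.999 = 0.008295 mol
Divide by the smallest (0.008295 mol): C 2.002, H 2.008, O 1.000
Empirical formula: C2H2O
Empirical-formula mass = 42.04 g/mol; 252 ÷ 42.04 ≈ 6, so the molecular formula is C12H12O6.

C12H12O6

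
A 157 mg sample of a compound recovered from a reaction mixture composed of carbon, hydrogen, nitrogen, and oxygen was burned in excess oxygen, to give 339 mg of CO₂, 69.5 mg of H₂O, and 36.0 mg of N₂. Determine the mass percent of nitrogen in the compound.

22.9%

mol C = 0.339 g CO₂ ÷ 44.009 g/mol = 0.007703 mol
mol H = 2 × 0.0695 g H₂O ÷ 18.015 g/mol = 0.007716 mol
mol N = 2 × 0.0360 g N₂ ÷ 28.014 g/mol = 0.002570 mol
mass O = 0.157 − (0.09252 + 0.007778 + 0.03600) = 0.02070 g → mol O = 0.02070 ÷ 15.999 = 0.001294 mol
mass % N = 0.03600 g ÷ 0.157 g × 100%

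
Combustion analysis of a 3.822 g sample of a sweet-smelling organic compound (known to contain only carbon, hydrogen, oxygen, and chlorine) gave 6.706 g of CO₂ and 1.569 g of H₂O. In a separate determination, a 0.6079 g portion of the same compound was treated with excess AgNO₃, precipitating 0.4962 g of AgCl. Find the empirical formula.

C7H8ClO3

mol C = 6.706 g CO₂ ÷ 44.009 g/mol = 0.15238 mol
mol H = 2 × 1.569 g H₂O ÷ 18.015 g/mol = 0.17419 mol
From the AgCl data: mol Cl per gram of compound = (0.4962 ÷ 143.318) ÷ 0.6079 = 0.0056954 mol/g, so in the 3.822 g combustion sample mol Cl = 0.021768 mol
mass O = 3.822 − (1.8302 + 0.17558 + 0.77167) = 1.0445 g → mol O = 1.0445 ÷ 15.999 = 0.065288 mol
Divide by the smallest (0.021768 mol): C 7.000, H 8.002, Cl 1.000, O 2.999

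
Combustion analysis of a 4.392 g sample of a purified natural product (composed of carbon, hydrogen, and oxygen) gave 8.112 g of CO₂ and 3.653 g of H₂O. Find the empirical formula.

mol C = 8.112 g CO₂ ÷ 44.009 g/mol = 0.18433 mol
mol H = 2 × 3.653 g H₂O ÷ 18.015 g/mol = 0.40555 mol
mass O = 4.392 − (2.2139 + 0.40880) = 1.7693 g → mol O = 1.7693 ÷ 15.999 = 0.11059 mol
Divide by the smallest (0.11059 mol): C 1.667, H 3.667, O 1.000
Multiplying each by 3 gives whole numbers: C 5.00, H 11.00, O 3.00

C5H11O3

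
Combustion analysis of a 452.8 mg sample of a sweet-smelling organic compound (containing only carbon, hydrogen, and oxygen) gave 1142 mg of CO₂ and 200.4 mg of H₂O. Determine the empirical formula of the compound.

C7H6O2

mol C = 1.142 g CO₂ ÷ 44.009 g/mol = 0.025949 mol
mol H = 2 × 0.2004 g H₂O ÷ 18.015 g/mol = 0.022248 mol
mass O = 0.4528 − (0.31168 + 0.022426) = 0.11870 g → mol O = 0.11870 ÷ 15.999 = 0.0074191 mol
Divide by the smallest (0.0074191 mol): C 3.498, H 2.999, O 1.000
Multiplying each by 2 gives whole numbers: C 7.00, H 6.00, O 2.00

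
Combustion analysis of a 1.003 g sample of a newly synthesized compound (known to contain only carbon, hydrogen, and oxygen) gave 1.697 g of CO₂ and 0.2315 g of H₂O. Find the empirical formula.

C6H4O5

mol C = 1.697 g CO₂ ÷ 44.009 g/mol = 0.038560 mol
mol H = 2 × 0.2315 g H₂O ÷ 18.015 g/mol = 0.025701 mol
mass O = 1.003 − (0.46315 + 0.025906) = 0.51395 g → mol O = 0.51395 ÷ 15.999 = 0.032124 mol
Divide by the smallest (0.025701 mol): C 1.500, H 1.000, O 1.250
Multiplying each by 4 gives whole numbers: C 6.00, H 4.00, O 5.00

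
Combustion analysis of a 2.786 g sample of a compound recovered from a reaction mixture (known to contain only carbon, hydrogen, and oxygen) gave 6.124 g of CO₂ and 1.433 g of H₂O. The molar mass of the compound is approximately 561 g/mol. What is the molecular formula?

C28H32O12

mol C = 6.124 g CO₂ ÷ 44.009 g/mol = 0.13915 mol
mol H = 2 × 1.433 g H₂O ÷ 18.015 g/mol = 0.15909 mol
mass O = 2.786 − (1.6714 + 0.16036) = 0.95427 g → mol O = 0.95427 ÷ 15.999 = 0.059645 mol
Divide by the smallest (0.059645 mol): C 2.333, H 2.667, O 1.000
Multiplying each by 3 gives whole numbers: C 7.00, H 8.00, O 3.00
Empirical formula: C7H8O3
Empirical-formula mass = 140.14 g/mol; 561 ÷ 140.14 ≈ 4, so the molecular formula is C28H32O12.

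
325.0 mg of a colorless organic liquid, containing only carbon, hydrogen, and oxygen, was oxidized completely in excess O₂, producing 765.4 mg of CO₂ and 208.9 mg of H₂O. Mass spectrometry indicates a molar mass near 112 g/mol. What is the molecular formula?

mol C = 0.7654 g CO₂ ÷ 44.009 g/mol = 0.017392 mol
mol H = 2 × 0.2089 g H₂O ÷ 18.015 g/mol = 0.023192 mol
mass O = 0.3250 − (0.20889 + 0.023377) = 0.092729 g → mol O = 0.092729 ÷ 15.999 = 0.0057959 mol
Divide by the smallest (0.0057959 mol): C 3.001, H 4.001, O 1.000
Empirical formula: C3H4O
Empirical-formula mass = 56.06 g/mol; 112 ÷ 56.06 ≈ 2, so the molecular formula is C6H8O2.

C6H8O2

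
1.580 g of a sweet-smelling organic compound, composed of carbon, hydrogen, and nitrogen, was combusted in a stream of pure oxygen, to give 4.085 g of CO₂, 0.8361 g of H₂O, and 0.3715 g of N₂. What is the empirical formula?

C7H7N2

mol C = 4.085 g CO₂ ÷ 44.009 g/mol = 0.092822 mol
mol H = 2 × 0.8361 g H₂O ÷ 18.015 g/mol = 0.092823 mol
mol N = 2 × 0.3715 g N₂ ÷ 28.014 g/mol = 0.026522 mol
Divide by the smallest (0.026522 mol): C 3.500, H 3.500, N 1.000
Multiplying each by 2 gives whole numbers: C 7.00, H 7.00, N 2.00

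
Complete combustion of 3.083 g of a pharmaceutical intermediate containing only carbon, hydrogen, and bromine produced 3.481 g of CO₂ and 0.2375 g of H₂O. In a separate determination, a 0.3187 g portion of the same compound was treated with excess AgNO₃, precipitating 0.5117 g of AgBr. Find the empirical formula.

mol C = 3.481 g CO₂ ÷ 44.009 g/mol = 0.079097 mol
mol H = 2 × 0.2375 g H₂O ÷ 18.015 g/mol = 0.026367 mol
From the AgBr data: mol Br per gram of compound = (0.5117 ÷ 187.772) ÷ 0.3187 = 0.0085507 mol/g, so in the 3.083 g combustion sample mol Br = 0.026362 mol
Divide by the smallest (0.026362 mol): C 3.000, H 1.000, Br 1.000

C3HBr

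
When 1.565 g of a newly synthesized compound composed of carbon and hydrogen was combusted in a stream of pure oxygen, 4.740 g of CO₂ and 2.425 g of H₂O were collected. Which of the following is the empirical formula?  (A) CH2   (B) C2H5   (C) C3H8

(B) C2H5

mol C = 4.740 g CO₂ ÷ 44.009 g/mol = 0.10771 mol
mol H = 2 × 2.425 g H₂O ÷ 18.015 g/mol = 0.26922 mol
Divide by the smallest (0.10771 mol): C 1.000, H 2.500
Multiplying each by 2 gives whole numbers: C 2.00, H 5.00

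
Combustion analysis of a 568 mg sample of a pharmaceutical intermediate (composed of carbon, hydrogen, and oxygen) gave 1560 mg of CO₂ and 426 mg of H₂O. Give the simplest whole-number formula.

C6H8O

mol C = 1.56 g CO₂ ÷ 44.009 g/mol = 0.03545 mol
mol H = 2 × 0.426 g H₂O ÷ 18.015 g/mol = 0.04729 mol
mass O = 0.568 − (0.4258 + 0.04767) = 0.09457 g → mol O = 0.09457 ÷ 15.999 = 0.005911 mol
Divide by the smallest (0.005911 mol): C 5.997, H 8.001, O 1.000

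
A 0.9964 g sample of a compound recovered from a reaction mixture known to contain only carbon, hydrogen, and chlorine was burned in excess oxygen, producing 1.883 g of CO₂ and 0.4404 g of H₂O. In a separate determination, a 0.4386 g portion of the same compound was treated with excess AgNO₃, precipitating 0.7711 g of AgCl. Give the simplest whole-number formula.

C7H8Cl2

mol C = 1.883 g CO₂ ÷ 44.009 g/mol = 0.042787 mol
mol H = 2 × 0.4404 g H₂O ÷ 18.015 g/mol = 0.048893 mol
From the AgCl data: mol Cl per gram of compound = (0.7711 ÷ 143.318) ÷ 0.4386 = 0.012267 mol/g, so in the 0.9964 g combustion sample mol Cl = 0.012223 mol
Divide by the smallest (0.012223 mol): C 3.501, H 4.000, Cl 1.000
Multiplying each by 2 gives whole numbers: C 7.00, H 8.00, Cl 2.00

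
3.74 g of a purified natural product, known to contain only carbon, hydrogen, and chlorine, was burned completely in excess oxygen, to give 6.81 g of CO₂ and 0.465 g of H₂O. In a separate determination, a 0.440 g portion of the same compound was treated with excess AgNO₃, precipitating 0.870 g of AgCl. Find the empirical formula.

C3HCl

mol C = 6.81 g CO₂ ÷ 44.009 g/mol = 0.1547 mol
mol H = 2 × 0.465 g H₂O ÷ 18.015 g/mol = 0.05162 mol
From the AgCl data: mol Cl per gram of compound = (0.870 ÷ 143.318) ÷ 0.440 = 0.01380 mol/g, so in the 3.74 g combustion sample mol Cl = 0.05160 mol
Divide by the smallest (0.05160 mol): C 2.999, H 1.000, Cl 1.000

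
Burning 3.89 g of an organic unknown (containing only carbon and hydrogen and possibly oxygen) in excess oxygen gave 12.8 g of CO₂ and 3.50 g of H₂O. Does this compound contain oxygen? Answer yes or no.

mol C = 12.8 g CO₂ ÷ 44.009 g/mol = 0.2908 mol
mol H = 2 × 3.50 g H₂O ÷ 18.015 g/mol = 0.3886 mol
C and H together account for 3.885 g — essentially the entire 3.89 g sample — so the compound contains no oxygen.

no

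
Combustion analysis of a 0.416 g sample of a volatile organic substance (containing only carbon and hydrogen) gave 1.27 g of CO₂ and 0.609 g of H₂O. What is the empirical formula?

mol C = 1.27 g CO₂ ÷ 44.009 g/mol = 0.02886 mol
mol H = 2 × 0.609 g H₂O ÷ 18.015 g/mol = 0.06761 mol
Divide by the smallest (0.02886 mol): C 1.000, H 2.343
Multiplying each by 3 gives whole numbers: C 3.00, H 7.03

C3H7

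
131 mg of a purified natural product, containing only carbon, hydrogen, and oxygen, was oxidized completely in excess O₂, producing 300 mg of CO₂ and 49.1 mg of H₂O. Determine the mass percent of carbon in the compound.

mol C = 0.300 g CO₂ ÷ 44.009 g/mol = 0.006817 mol
mol H = 2 × 0.0491 g H₂O ÷ 18.015 g/mol = 0.005451 mol
mass O = 0.131 − (0.08188 + 0.005495) = 0.04363 g → mol O = 0.04363 ÷ 15.999 = 0.002727 mol
mass % C = 0.08188 g ÷ 0.131 g × 100%

62.5%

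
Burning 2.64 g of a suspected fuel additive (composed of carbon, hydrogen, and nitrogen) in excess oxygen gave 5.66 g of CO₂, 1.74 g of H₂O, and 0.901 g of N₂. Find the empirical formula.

mol C = 5.66 g CO₂ ÷ 44.009 g/mol = 0.1286 mol
mol H = 2 × 1.74 g H₂O ÷ 18.015 g/mol = 0.1932 mol
mol N = 2 × 0.901 g N₂ ÷ 28.014 g/mol = 0.06432 mol
Divide by the smallest (0.06432 mol): C 1.999, H 3.003, N 1.000

C2H3N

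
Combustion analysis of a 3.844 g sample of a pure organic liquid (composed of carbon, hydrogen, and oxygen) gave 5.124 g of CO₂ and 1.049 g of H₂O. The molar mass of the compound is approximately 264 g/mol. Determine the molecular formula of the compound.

mol C = 5.124 g CO₂ ÷ 44.009 g/mol = 0.11643 mol
mol H = 2 × 1.049 g H₂O ÷ 18.015 g/mol = 0.11646 mol
mass O = 3.844 − (1.3984 + 0.11739) = 2.3282 g → mol O = 2.3282 ÷ 15.999 = 0.14552 mol
Divide by the smallest (0.11643 mol): C 1.000, H 1.000, O 1.250
Multiplying each by 4 gives whole numbers: C 4.00, H 4.00, O 5.00
Empirical formula: C4H4O5
Empirical-formula mass = 132.07 g/mol; 264 ÷ 132.07 ≈ 2, so the molecular formula is C8H8O10.

C8H8O10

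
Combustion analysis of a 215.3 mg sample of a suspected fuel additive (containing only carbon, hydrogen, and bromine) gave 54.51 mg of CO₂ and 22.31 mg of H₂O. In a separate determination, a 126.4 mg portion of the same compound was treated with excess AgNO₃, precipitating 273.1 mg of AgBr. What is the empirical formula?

mol C = 0.05451 g CO₂ ÷ 44.009 g/mol = 0.0012386 mol
mol H = 2 × 0.02231 g H₂O ÷ 18.015 g/mol = 0.0024768 mol
From the AgBr data: mol Br per gram of compound = (0.2731 ÷ 187.772) ÷ 0.1264 = 0.011507 mol/g, so in the 0.2153 g combustion sample mol Br = 0.0024774 mol
Divide by the smallest (0.0012386 mol): C 1.000, H 2.000, Br 2.000

CH2Br2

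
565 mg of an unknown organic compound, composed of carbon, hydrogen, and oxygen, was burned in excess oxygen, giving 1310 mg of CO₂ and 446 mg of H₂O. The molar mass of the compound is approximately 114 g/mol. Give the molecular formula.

mol C = 1.31 g CO₂ ÷ 44.009 g/mol = 0.02977 mol
mol H = 2 × 0.446 g H₂O ÷ 18.015 g/mol = 0.04951 mol
mass O = 0.565 − (0.3575 + 0.04991) = 0.1576 g → mol O = 0.1576 ÷ 15.999 = 0.009848 mol
Divide by the smallest (0.009848 mol): C 3.023, H 5.028, O 1.000
Empirical formula: C3H5O
Empirical-formula mass = 57.07 g/mol; 114 ÷ 57.07 ≈ 2, so the molecular formula is C6H10O2.

C6H10O2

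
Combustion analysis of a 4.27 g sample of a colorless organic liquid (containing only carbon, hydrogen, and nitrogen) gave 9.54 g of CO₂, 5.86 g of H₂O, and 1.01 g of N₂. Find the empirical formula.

C3H9N

mol C = 9.54 g CO₂ ÷ 44.009 g/mol = 0.2168 mol
mol H = 2 × 5.86 g H₂O ÷ 18.015 g/mol = 0.6506 mol
mol N = 2 × 1.01 g N₂ ÷ 28.014 g/mol = 0.07211 mol
Divide by the smallest (0.07211 mol): C 3.006, H 9.022, N 1.000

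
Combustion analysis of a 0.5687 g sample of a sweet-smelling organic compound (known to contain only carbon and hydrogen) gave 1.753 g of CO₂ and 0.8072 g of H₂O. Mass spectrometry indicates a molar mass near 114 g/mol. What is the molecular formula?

C8H18

mol C = 1.753 g CO₂ ÷ 44.009 g/mol = 0.039833 mol
mol H = 2 × 0.8072 g H₂O ÷ 18.015 g/mol = 0.089614 mol
Divide by the smallest (0.039833 mol): C 1.000, H 2.250
Multiplying each by 4 gives whole numbers: C 4.00, H 9.00
Empirical formula: C4H9
Empirical-formula mass = 57.12 g/mol; 114 ÷ 57.12 ≈ 2, so the molecular formula is C8H18.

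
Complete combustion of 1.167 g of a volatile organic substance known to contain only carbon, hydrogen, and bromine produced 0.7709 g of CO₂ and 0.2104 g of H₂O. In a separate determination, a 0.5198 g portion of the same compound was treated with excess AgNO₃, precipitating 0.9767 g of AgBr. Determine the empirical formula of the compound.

C3H4Br2

mol C = 0.7709 g CO₂ ÷ 44.009 g/mol = 0.017517 mol
mol H = 2 × 0.2104 g H₂O ÷ 18.015 g/mol = 0.023358 mol
From the AgBr data: mol Br per gram of compound = (0.9767 ÷ 187.772) ÷ 0.5198 = 0.010007 mol/g, so in the 1.167 g combustion sample mol Br = 0.011678 mol
Divide by the smallest (0.011678 mol): C 1.500, H 2.000, Br 1.000
Multiplying each by 2 gives whole numbers: C 3.00, H 4.00, Br 2.00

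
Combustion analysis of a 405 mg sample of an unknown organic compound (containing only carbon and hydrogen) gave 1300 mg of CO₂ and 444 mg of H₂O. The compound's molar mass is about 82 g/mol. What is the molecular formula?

C6H10

mol C = 1.30 g CO₂ ÷ 44.009 g/mol = 0.02954 mol
mol H = 2 × 0.444 g H₂O ÷ 18.015 g/mol = 0.04929 mol
Divide by the smallest (0.02954 mol): C 1.000, H 1.669
Multiplying each by 3 gives whole numbers: C 3.00, H 5.01
Empirical formula: C3H5
Empirical-formula mass = 41.07 g/mol; 82 ÷ 41.07 ≈ 2, so the molecular formula is C6H10.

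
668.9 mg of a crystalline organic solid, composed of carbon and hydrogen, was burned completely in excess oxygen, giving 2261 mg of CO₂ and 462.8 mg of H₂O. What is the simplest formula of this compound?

mol C = 2.261 g CO₂ ÷ 44.009 g/mol = 0.051376 mol
mol H = 2 × 0.4628 g H₂O ÷ 18.015 g/mol = 0.051379 mol
Divide by the smallest (0.051376 mol): C 1.000, H 1.000

CH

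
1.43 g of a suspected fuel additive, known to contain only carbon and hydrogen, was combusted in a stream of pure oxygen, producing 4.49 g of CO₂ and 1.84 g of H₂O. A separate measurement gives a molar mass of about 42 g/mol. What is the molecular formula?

mol C = 4.49 g CO₂ ÷ 44.009 g/mol = 0.1020 mol
mol H = 2 × 1.84 g H₂O ÷ 18.015 g/mol = 0.2043 mol
Divide by the smallest (0.1020 mol): C 1.000, H 2.002
Empirical formula: CH2
Empirical-formula mass = 14.03 g/mol; 42 ÷ 14.03 ≈ 3, so the molecular formula is C3H6.

C3H6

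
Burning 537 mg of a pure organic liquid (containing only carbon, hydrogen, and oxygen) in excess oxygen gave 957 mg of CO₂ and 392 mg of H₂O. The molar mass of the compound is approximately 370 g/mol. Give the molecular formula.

mol C = 0.957 g CO₂ ÷ 44.009 g/mol = 0.02175 mol
mol H = 2 × 0.392 g H₂O ÷ 18.015 g/mol = 0.04352 mol
mass O = 0.537 − (0.2612 + 0.04387) = 0.2319 g → mol O = 0.2319 ÷ 15.999 = 0.01450 mol
Divide by the smallest (0.01450 mol): C 1.500, H 3.002, O 1.000
Multiplying each by 2 gives whole numbers: C 3.00, H 6.00, O 2.00
Empirical formula: C3H6O2
Empirical-formula mass = 74.08 g/mol; 370 ÷ 74.08 ≈ 5, so the molecular formula is C15H30O10.

C15H30O10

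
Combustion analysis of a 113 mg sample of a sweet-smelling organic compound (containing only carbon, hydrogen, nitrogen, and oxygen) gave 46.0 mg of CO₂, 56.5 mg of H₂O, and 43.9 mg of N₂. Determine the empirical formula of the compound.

mol C = 0.0460 g CO₂ ÷ 44.009 g/mol = 0.001045 mol
mol H = 2 × 0.0565 g H₂O ÷ 18.015 g/mol = 0.006273 mol
mol N = 2 × 0.0439 g N₂ ÷ 28.014 g/mol = 0.003134 mol
mass O = 0.113 − (0.01255 + 0.006323 + 0.04390) = 0.05022 g → mol O = 0.05022 ÷ 15.999 = 0.003139 mol
Divide by the smallest (0.001045 mol): C 1.000, H 6.001, N 2.998, O 3.003

CH6N3O3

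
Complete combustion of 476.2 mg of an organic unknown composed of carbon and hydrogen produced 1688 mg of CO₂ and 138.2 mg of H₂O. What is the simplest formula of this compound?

C5H2

mol C = 1.688 g CO₂ ÷ 44.009 g/mol = 0.038356 mol
mol H = 2 × 0.1382 g H₂O ÷ 18.015 g/mol = 0.015343 mol
Divide by the smallest (0.015343 mol): C 2.500, H 1.000
Multiplying each by 2 gives whole numbers: C 5.00, H 2.00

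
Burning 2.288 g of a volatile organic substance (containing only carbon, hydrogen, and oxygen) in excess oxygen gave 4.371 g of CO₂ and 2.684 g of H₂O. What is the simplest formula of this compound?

C2H6O

mol C = 4.371 g CO₂ ÷ 44.009 g/mol = 0.099321 mol
mol H = 2 × 2.684 g H₂O ÷ 18.015 g/mol = 0.29797 mol
mass O = 2.288 − (1.1929 + 0.30036) = 0.79470 g → mol O = 0.79470 ÷ 15.999 = 0.049672 mol
Divide by the smallest (0.049672 mol): C 2.000, H 5.999, O 1.000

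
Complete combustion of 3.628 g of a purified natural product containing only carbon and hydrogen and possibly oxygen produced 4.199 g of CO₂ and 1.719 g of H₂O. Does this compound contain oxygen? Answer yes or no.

yes

mol C = 4.199 g CO₂ ÷ 44.009 g/mol = 0.095412 mol
mol H = 2 × 1.719 g H₂O ÷ 18.015 g/mol = 0.19084 mol
C and H account for only 1.3384 g of the 3.628 g sample; the remaining 2.2896 g must be oxygen.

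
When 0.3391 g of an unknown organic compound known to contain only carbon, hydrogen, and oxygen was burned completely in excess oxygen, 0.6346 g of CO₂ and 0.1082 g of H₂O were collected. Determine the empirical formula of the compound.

mol C = 0.6346 g CO₂ ÷ 44.009 g/mol = 0.014420 mol
mol H = 2 × 0.1082 g H₂O ÷ 18.015 g/mol = 0.012012 mol
mass O = 0.3391 − (0.17320 + 0.012108) = 0.15380 g → mol O = 0.15380 ÷ 15.999 = 0.0096128 mol
Divide by the smallest (0.0096128 mol): C 1.500, H 1.250, O 1.000
Multiplying each by 4 gives whole numbers: C 6.00, H 5.00, O 4.00

C6H5O4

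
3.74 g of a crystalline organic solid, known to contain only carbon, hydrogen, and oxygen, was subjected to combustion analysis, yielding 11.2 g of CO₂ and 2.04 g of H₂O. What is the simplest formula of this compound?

mol C = 11.2 g CO₂ ÷ 44.009 g/mol = 0.2545 mol
mol H = 2 × 2.04 g H₂O ÷ 18.015 g/mol = 0.2265 mol
mass O = 3.74 − (3.057 + 0.2283) = 0.4550 g → mol O = 0.4550 ÷ 15.999 = 0.02844 mol
Divide by the smallest (0.02844 mol): C 8.949, H 7.964, O 1.000

C9H8O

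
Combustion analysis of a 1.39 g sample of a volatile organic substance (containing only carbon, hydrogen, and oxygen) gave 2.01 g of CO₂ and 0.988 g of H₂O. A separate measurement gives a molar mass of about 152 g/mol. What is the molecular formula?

mol C = 2.01 g CO₂ ÷ 44.009 g/mol = 0.04567 mol
mol H = 2 × 0.988 g H₂O ÷ 18.015 g/mol = 0.1097 mol
mass O = 1.39 − (0.5486 + 0.1106) = 0.7309 g → mol O = 0.7309 ÷ 15.999 = 0.04568 mol
Divide by the smallest (0.04567 mol): C 1.000, H 2.402, O 1.000
Multiplying each by 5 gives whole numbers: C 5.00, H 12.01, O 5.00
Empirical formula: C5H12O5
Empirical-formula mass = 152.15 g/mol; 152 ÷ 152.15 ≈ 1, so the molecular formula is C5H12O5.

C5H12O5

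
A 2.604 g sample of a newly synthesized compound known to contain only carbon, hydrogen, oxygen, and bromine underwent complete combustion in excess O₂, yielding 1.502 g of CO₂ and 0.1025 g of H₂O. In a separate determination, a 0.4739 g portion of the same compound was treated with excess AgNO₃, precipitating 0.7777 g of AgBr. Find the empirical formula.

C3HBr2O2

mol C = 1.502 g CO₂ ÷ 44.009 g/mol = 0.034129 mol
mol H = 2 × 0.1025 g H₂O ÷ 18.015 g/mol = 0.011379 mol
From the AgBr data: mol Br per gram of compound = (0.7777 ÷ 187.772) ÷ 0.4739 = 0.0087397 mol/g, so in the 2.604 g combustion sample mol Br = 0.022758 mol
mass O = 2.604 − (0.40993 + 0.011470 + 1.8185) = 0.36414 g → mol O = 0.36414 ÷ 15.999 = 0.022760 mol
Divide by the smallest (0.011379 mol): C 2.999, H 1.000, Br 2.000, O 2.000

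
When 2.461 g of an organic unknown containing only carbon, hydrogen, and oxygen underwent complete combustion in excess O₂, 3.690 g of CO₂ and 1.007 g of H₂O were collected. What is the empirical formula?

C3H4O3

mol C = 3.690 g CO₂ ÷ 44.009 g/mol = 0.083846 mol
mol H = 2 × 1.007 g H₂O ÷ 18.015 g/mol = 0.11180 mol
mass O = 2.461 − (1.0071 + 0.11269) = 1.3412 g → mol O = 1.3412 ÷ 15.999 = 0.083832 mol
Divide by the smallest (0.083832 mol): C 1.000, H 1.334, O 1.000
Multiplying each by 3 gives whole numbers: C 3.00, H 4.00, O 3.00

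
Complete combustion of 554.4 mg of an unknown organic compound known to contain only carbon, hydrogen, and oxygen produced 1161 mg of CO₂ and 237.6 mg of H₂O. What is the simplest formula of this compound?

mol C = 1.161 g CO₂ ÷ 44.009 g/mol = 0.026381 mol
mol H = 2 × 0.2376 g H₂O ÷ 18.015 g/mol = 0.026378 mol
mass O = 0.5544 − (0.31686 + 0.026589) = 0.21095 g → mol O = 0.21095 ÷ 15.999 = 0.013185 mol
Divide by the smallest (0.013185 mol): C 2.001, H 2.001, O 1.000

C2H2O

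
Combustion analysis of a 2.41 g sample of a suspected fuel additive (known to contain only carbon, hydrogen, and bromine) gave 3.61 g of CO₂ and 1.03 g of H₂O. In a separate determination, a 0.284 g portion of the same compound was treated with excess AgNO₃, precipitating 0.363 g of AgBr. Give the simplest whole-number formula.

mol C = 3.61 g CO₂ ÷ 44.009 g/mol = 0.08203 mol
mol H = 2 × 1.03 g H₂O ÷ 18.015 g/mol = 0.1143 mol
From the AgBr data: mol Br per gram of compound = (0.363 ÷ 187.772) ÷ 0.284 = 0.006807 mol/g, so in the 2.41 g combustion sample mol Br = 0.01640 mol
Divide by the smallest (0.01640 mol): C 5.000, H 6.970, Br 1.000

C5H7Br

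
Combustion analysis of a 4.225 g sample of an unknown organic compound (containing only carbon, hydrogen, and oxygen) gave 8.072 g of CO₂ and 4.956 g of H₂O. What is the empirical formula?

mol C = 8.072 g CO₂ ÷ 44.009 g/mol = 0.18342 mol
mol H = 2 × 4.956 g H₂O ÷ 18.015 g/mol = 0.55021 mol
mass O = 4.225 − (2.2030 + 0.55461) = 1.4674 g → mol O = 1.4674 ÷ 15.999 = 0.091716 mol
Divide by the smallest (0.091716 mol): C 2.000, H 5.999, O 1.000

C2H6O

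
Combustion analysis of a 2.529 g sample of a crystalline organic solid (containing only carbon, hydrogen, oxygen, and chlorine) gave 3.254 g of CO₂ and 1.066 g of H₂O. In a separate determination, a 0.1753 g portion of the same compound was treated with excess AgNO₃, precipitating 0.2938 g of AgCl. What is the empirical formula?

C5H8Cl2O2

mol C = 3.254 g CO₂ ÷ 44.009 g/mol = 0.073939 mol
mol H = 2 × 1.066 g H₂O ÷ 18.015 g/mol = 0.11835 mol
From the AgCl data: mol Cl per gram of compound = (0.2938 ÷ 143.318) ÷ 0.1753 = 0.011694 mol/g, so in the 2.529 g combustion sample mol Cl = 0.029575 mol
mass O = 2.529 − (0.88809 + 0.11929 + 1.0484) = 0.47320 g → mol O = 0.47320 ÷ 15.999 = 0.029577 mol
Divide by the smallest (0.029575 mol): C 2.500, H 4.002, Cl 1.000, O 1.000
Multiplying each by 2 gives whole numbers: C 5.00, H 8.00, Cl 2.00, O 2.00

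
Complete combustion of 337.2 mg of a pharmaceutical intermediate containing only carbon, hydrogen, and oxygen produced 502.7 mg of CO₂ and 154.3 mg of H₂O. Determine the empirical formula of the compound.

mol C = 0.5027 g CO₂ ÷ 44.009 g/mol = 0.011423 mol
mol H = 2 × 0.1543 g H₂O ÷ 18.015 g/mol = 0.017130 mol
mass O = 0.3372 − (0.13720 + 0.017267) = 0.18274 g → mol O = 0.18274 ÷ 15.999 = 0.011422 mol
Divide by the smallest (0.011422 mol): C 1.000, H 1.500, O 1.000
Multiplying each by 2 gives whole numbers: C 2.00, H 3.00, O 2.00

C2H3O2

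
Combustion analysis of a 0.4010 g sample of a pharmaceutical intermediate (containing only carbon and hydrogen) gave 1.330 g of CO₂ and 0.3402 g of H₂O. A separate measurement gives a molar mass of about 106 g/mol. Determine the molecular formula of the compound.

mol C = 1.330 g CO₂ ÷ 44.009 g/mol = 0.030221 mol
mol H = 2 × 0.3402 g H₂O ÷ 18.015 g/mol = 0.037769 mol
Divide by the smallest (0.030221 mol): C 1.000, H 1.250
Multiplying each by 4 gives whole numbers: C 4.00, H 5.00
Empirical formula: C4H5
Empirical-formula mass = 53.08 g/mol; 106 ÷ 53.08 ≈ 2, so the molecular formula is C8H10.

C8H10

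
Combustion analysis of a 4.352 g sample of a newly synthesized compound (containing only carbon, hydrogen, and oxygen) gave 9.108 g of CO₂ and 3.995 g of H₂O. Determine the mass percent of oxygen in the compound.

mol C = 9.108 g CO₂ ÷ 44.009 g/mol = 0.20696 mol
mol H = 2 × 3.995 g H₂O ÷ 18.015 g/mol = 0.44352 mol
mass O = 4.352 − (2.4858 + 0.44707) = 1.4192 g → mol O = 1.4192 ÷ 15.999 = 0.088703 mol
mass % O = 1.4192 g ÷ 4.352 g × 100%

32.61%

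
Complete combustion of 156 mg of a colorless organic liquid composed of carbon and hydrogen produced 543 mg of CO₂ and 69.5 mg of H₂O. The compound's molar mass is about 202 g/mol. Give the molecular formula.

mol C = 0.543 g CO₂ ÷ 44.009 g/mol = 0.01234 mol
mol H = 2 × 0.0695 g H₂O ÷ 18.015 g/mol = 0.007716 mol
Divide by the smallest (0.007716 mol): C 1.599, H 1.000
Multiplying each by 5 gives whole numbers: C 8.00, H 5.00
Empirical formula: C8H5
Empirical-formula mass = 101.13 g/mol; 202 ÷ 101.13 ≈ 2, so the molecular formula is C16H10.

C16H10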